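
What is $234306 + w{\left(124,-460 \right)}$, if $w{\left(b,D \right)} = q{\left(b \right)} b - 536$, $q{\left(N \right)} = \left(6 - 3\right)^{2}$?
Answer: $234886$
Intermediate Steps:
$q{\left(N \right)} = 9$ ($q{\left(N \right)} = 3^{2} = 9$)
$w{\left(b,D \right)} = -536 + 9 b$ ($w{\left(b,D \right)} = 9 b - 536 = -536 + 9 b$)
$234306 + w{\left(124,-460 \right)} = 234306 + \left(-536 + 9 \cdot 124\right) = 234306 + \left(-536 + 1116\right) = 234306 + 580 = 234886$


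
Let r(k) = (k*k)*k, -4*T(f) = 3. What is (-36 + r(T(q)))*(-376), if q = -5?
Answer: 109557/8 ≈ 13695.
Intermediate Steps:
T(f) = -3/4 (T(f) = -1/4*3 = -3/4)
r(k) = k**3 (r(k) = k**2*k = k**3)
(-36 + r(T(q)))*(-376) = (-36 + (-3/4)**3)*(-376) = (-36 - 27/64)*(-376) = -2331/64*(-376) = 109557/8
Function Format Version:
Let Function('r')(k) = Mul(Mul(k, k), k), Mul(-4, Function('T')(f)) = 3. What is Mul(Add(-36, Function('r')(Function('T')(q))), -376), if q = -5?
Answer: Rational(109557, 8) ≈ 13695.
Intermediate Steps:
Function('T')(f) = Rational(-3, 4) (Function('T')(f) = Mul(Rational(-1, 4), 3) = Rational(-3, 4))
Function('r')(k) = Pow(k, 3) (Function('r')(k) = Mul(Pow(k, 2), k) = Pow(k, 3))
Mul(Add(-36, Function('r')(Function('T')(q))), -376) = Mul(Add(-36, Pow(Rational(-3, 4), 3)), -376) = Mul(Add(-36, Rational(-27, 64)), -376) = Mul(Rational(-2331, 64), -376) = Rational(109557, 8)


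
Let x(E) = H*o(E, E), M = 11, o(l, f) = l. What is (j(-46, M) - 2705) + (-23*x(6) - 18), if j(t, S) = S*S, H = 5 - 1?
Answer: -3154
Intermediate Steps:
H = 4
x(E) = 4*E
j(t, S) = S**2
(j(-46, M) - 2705) + (-23*x(6) - 18) = (11**2 - 2705) + (-92*6 - 18) = (121 - 2705) + (-23*24 - 18) = -2584 + (-552 - 18) = -2584 - 570 = -3154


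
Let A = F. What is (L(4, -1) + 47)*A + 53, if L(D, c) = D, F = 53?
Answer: 2756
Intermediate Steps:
A = 53
(L(4, -1) + 47)*A + 53 = (4 + 47)*53 + 53 = 51*53 + 53 = 2703 + 53 = 2756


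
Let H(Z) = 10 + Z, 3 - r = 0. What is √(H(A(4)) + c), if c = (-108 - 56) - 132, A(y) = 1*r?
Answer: I*√283 ≈ 16.823*I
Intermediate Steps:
r = 3 (r = 3 - 1*0 = 3 + 0 = 3)
A(y) = 3 (A(y) = 1*3 = 3)
c = -296 (c = -164 - 132 = -296)
√(H(A(4)) + c) = √((10 + 3) - 296) = √(13 - 296) = √(-283) = I*√283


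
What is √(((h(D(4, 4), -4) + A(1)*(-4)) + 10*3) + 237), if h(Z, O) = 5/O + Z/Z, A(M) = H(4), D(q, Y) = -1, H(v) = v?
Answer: √1003/2 ≈ 15.835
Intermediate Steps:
A(M) = 4
h(Z, O) = 1 + 5/O (h(Z, O) = 5/O + 1 = 1 + 5/O)
√(((h(D(4, 4), -4) + A(1)*(-4)) + 10*3) + 237) = √((((5 - 4)/(-4) + 4*(-4)) + 10*3) + 237) = √(((-¼*1 - 16) + 30) + 237) = √(((-¼ - 16) + 30) + 237) = √((-65/4 + 30) + 237) = √(55/4 + 237) = √(1003/4) = √1003/2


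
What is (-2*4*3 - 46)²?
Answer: 4900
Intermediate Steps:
(-2*4*3 - 46)² = (-8*3 - 46)² = (-24 - 46)² = (-70)² = 4900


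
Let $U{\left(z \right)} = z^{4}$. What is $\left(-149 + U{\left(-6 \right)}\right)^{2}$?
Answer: $1315609$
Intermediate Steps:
$\left(-149 + U{\left(-6 \right)}\right)^{2} = \left(-149 + \left(-6\right)^{4}\right)^{2} = \left(-149 + 1296\right)^{2} = 1147^{2} = 1315609$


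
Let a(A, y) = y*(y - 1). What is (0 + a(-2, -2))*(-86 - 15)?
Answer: -606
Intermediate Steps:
a(A, y) = y*(-1 + y)
(0 + a(-2, -2))*(-86 - 15) = (0 - 2*(-1 - 2))*(-86 - 15) = (0 - 2*(-3))*(-101) = (0 + 6)*(-101) = 6*(-101) = -606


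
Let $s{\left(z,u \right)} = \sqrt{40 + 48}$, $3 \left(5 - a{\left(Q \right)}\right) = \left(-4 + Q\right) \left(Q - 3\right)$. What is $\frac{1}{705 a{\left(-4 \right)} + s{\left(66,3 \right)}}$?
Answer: $- \frac{9635}{92833137} - \frac{2 \sqrt{22}}{92833137} \approx -0.00010389$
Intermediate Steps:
$a{\left(Q \right)} = 5 - \frac{\left(-4 + Q\right) \left(-3 + Q\right)}{3}$ ($a{\left(Q \right)} = 5 - \frac{\left(-4 + Q\right) \left(Q - 3\right)}{3} = 5 - \frac{\left(-4 + Q\right) \left(-3 + Q\right)}{3}$)
$s{\left(z,u \right)} = 2 \sqrt{22}$ ($s{\left(z,u \right)} = \sqrt{88} = 2 \sqrt{22}$)
$\frac{1}{705 a{\left(-4 \right)} + s{\left(66,3 \right)}} = \frac{1}{705 \left(1 - \frac{\left(-4\right)^{2}}{3} + \frac{7}{3} \left(-4\right)\right) + 2 \sqrt{22}} = \frac{1}{705 \left(1 - \frac{16}{3} - \frac{28}{3}\right) + 2 \sqrt{22}} = \frac{1}{705 \left(- \frac{41}{3}\right) + 2 \sqrt{22}} = \frac{1}{-9635 + 2 \sqrt{22}}$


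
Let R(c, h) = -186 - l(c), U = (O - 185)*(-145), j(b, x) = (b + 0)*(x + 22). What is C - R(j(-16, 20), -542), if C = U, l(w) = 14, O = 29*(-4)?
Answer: 43845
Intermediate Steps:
O = -116
j(b, x) = b*(22 + x)
U = 43645 (U = (-116 - 185)*(-145) = -301*(-145) = 43645)
R(c, h) = -200 (R(c, h) = -186 - 1*14 = -186 - 14 = -200)
C = 43645
C - R(j(-16, 20), -542) = 43645 - 1*(-200) = 43645 + 200 = 43845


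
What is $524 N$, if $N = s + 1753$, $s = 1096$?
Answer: $1492876$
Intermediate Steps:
$N = 2849$ ($N = 1096 + 1753 = 2849$)
$524 N = 524 \cdot 2849 = 1492876$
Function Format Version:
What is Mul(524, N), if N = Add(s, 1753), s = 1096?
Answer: 1492876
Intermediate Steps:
N = 2849 (N = Add(1096, 1753) = 2849)
Mul(524, N) = Mul(524, 2849) = 1492876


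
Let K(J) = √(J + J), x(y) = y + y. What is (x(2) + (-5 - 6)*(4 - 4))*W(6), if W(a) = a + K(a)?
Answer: 24 + 8*√3 ≈ 37.856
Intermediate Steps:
x(y) = 2*y
K(J) = √2*√J (K(J) = √(2*J) = √2*√J)
W(a) = a + √2*√a
(x(2) + (-5 - 6)*(4 - 4))*W(6) = (2*2 + (-5 - 6)*(4 - 4))*(6 + √2*√6) = (4 - 11*0)*(6 + 2*√3) = (4 + 0)*(6 + 2*√3) = 4*(6 + 2*√3) = 24 + 8*√3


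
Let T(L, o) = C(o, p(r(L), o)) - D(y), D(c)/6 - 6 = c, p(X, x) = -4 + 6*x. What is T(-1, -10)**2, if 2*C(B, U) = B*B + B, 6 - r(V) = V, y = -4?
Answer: 1089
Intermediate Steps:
r(V) = 6 - V
D(c) = 36 + 6*c
C(B, U) = B/2 + B**2/2 (C(B, U) = (B*B + B)/2 = (B**2 + B)/2 = (B + B**2)/2 = B/2 + B**2/2)
T(L, o) = -12 + o*(1 + o)/2 (T(L, o) = o*(1 + o)/2 - (36 + 6*(-4)) = o*(1 + o)/2 - (36 - 24) = o*(1 + o)/2 - 1*12 = o*(1 + o)/2 - 12 = -12 + o*(1 + o)/2)
T(-1, -10)**2 = (-12 + (1/2)*(-10)*(1 - 10))**2 = (-12 + (1/2)*(-10)*(-9))**2 = (-12 + 45)**2 = 33**2 = 1089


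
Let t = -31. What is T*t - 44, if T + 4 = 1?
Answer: 49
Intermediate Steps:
T = -3 (T = -4 + 1 = -3)
T*t - 44 = -3*(-31) - 44 = 93 - 44 = 49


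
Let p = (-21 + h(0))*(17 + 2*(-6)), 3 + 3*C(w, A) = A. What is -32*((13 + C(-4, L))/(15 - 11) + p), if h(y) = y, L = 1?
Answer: 9784/3 ≈ 3261.3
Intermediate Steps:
C(w, A) = -1 + A/3
p = -105 (p = (-21 + 0)*(17 + 2*(-6)) = -21*(17 - 12) = -21*5 = -105)
-32*((13 + C(-4, L))/(15 - 11) + p) = -32*((13 + (-1 + (⅓)*1))/(15 - 11) - 105) = -32*((13 + (-1 + ⅓))/4 - 105) = -32*((13 - ⅔)*(¼) - 105) = -32*((37/3)*(¼) - 105) = -32*(37/12 - 105) = -32*(-1223/12) = 9784/3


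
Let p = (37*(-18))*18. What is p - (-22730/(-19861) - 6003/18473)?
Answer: -151676034299/12651457 ≈ -11989.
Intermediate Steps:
p = -11988 (p = -666*18 = -11988)
p - (-22730/(-19861) - 6003/18473) = -11988 - (-22730/(-19861) - 6003/18473) = -11988 - (-22730*(-1/19861) - 6003*1/18473) = -11988 - (22730/19861 - 207/637) = -11988 - 1*10367783/12651457 = -11988 - 10367783/12651457 = -151676034299/12651457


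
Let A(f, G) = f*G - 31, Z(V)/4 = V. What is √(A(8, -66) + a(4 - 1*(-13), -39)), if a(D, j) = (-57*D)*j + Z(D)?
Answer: 10*√373 ≈ 193.13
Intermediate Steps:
Z(V) = 4*V
A(f, G) = -31 + G*f (A(f, G) = G*f - 31 = -31 + G*f)
a(D, j) = 4*D - 57*D*j (a(D, j) = (-57*D)*j + 4*D = -57*D*j + 4*D = 4*D - 57*D*j)
√(A(8, -66) + a(4 - 1*(-13), -39)) = √((-31 - 66*8) + (4 - 1*(-13))*(4 - 57*(-39))) = √((-31 - 528) + (4 + 13)*(4 + 2223)) = √(-559 + 17*2227) = √(-559 + 37859) = √37300 = 10*√373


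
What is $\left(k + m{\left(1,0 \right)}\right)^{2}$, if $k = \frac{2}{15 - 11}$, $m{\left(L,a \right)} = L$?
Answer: $\frac{9}{4} \approx 2.25$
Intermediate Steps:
$k = \frac{1}{2}$ ($k = \frac{2}{4} = 2 \cdot \frac{1}{4} = \frac{1}{2} \approx 0.5$)
$\left(k + m{\left(1,0 \right)}\right)^{2} = \left(\frac{1}{2} + 1\right)^{2} = \left(\frac{3}{2}\right)^{2} = \frac{9}{4}$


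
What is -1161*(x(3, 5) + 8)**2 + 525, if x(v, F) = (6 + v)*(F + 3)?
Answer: -7429875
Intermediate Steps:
x(v, F) = (3 + F)*(6 + v) (x(v, F) = (6 + v)*(3 + F) = (3 + F)*(6 + v))
-1161*(x(3, 5) + 8)**2 + 525 = -1161*((18 + 3*3 + 6*5 + 5*3) + 8)**2 + 525 = -1161*((18 + 9 + 30 + 15) + 8)**2 + 525 = -1161*(72 + 8)**2 + 525 = -1161*80**2 + 525 = -1161*6400 + 525 = -7430400 + 525 = -7429875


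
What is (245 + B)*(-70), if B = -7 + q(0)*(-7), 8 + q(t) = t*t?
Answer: -20580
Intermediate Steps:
q(t) = -8 + t² (q(t) = -8 + t*t = -8 + t²)
B = 49 (B = -7 + (-8 + 0²)*(-7) = -7 + (-8 + 0)*(-7) = -7 - 8*(-7) = -7 + 56 = 49)
(245 + B)*(-70) = (245 + 49)*(-70) = 294*(-70) = -20580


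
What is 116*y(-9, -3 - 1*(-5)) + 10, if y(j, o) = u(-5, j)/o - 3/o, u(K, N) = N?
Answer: -686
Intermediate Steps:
y(j, o) = -3/o + j/o (y(j, o) = j/o - 3/o = -3/o + j/o)
116*y(-9, -3 - 1*(-5)) + 10 = 116*((-3 - 9)/(-3 - 1*(-5))) + 10 = 116*(-12/(-3 + 5)) + 10 = 116*(-12/2) + 10 = 116*((½)*(-12)) + 10 = 116*(-6) + 10 = -696 + 10 = -686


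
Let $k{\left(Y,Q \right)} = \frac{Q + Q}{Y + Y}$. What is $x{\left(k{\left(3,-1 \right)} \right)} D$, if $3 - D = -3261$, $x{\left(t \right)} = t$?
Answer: $-1088$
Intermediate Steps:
$k{\left(Y,Q \right)} = \frac{Q}{Y}$ ($k{\left(Y,Q \right)} = \frac{2 Q}{2 Y} = 2 Q \frac{1}{2 Y} = \frac{Q}{Y}$)
$D = 3264$ ($D = 3 - -3261 = 3 + 3261 = 3264$)
$x{\left(k{\left(3,-1 \right)} \right)} D = - \frac{1}{3} \cdot 3264 = \left(-1\right) \frac{1}{3} \cdot 3264 = \left(- \frac{1}{3}\right) 3264 = -1088$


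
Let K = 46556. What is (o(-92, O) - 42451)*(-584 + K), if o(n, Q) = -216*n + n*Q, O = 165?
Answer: -1735856748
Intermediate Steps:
o(n, Q) = -216*n + Q*n
(o(-92, O) - 42451)*(-584 + K) = (-92*(-216 + 165) - 42451)*(-584 + 46556) = (-92*(-51) - 42451)*45972 = (4692 - 42451)*45972 = -37759*45972 = -1735856748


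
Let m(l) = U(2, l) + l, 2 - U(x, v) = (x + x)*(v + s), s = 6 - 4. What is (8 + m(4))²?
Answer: 100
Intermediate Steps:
s = 2
U(x, v) = 2 - 2*x*(2 + v) (U(x, v) = 2 - (x + x)*(v + 2) = 2 - 2*x*(2 + v))
m(l) = -6 - 3*l (m(l) = (2 - 4*2 - 2*l*2) + l = (2 - 8 - 4*l) + l = (-6 - 4*l) + l = -6 - 3*l)
(8 + m(4))² = (8 + (-6 - 3*4))² = (8 + (-6 - 12))² = (8 - 18)² = (-10)² = 100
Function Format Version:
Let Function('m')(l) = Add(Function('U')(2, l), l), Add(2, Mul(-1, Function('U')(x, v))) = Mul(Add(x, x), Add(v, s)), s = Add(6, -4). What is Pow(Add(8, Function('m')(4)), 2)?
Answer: 100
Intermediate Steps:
s = 2
Function('U')(x, v) = Add(2, Mul(-2, x, Add(2, v))) (Function('U')(x, v) = Add(2, Mul(-1, Mul(Add(x, x), Add(v, 2)))) = Add(2, Mul(-1, Mul(Mul(2, x), Add(2, v)))) = Add(2, Mul(-1, Mul(2, x, Add(2, v)))) = Add(2, Mul(-2, x, Add(2, v))))
Function('m')(l) = Add(-6, Mul(-3, l)) (Function('m')(l) = Add(Add(2, Mul(-4, 2), Mul(-2, l, 2)), l) = Add(Add(2, -8, Mul(-4, l)), l) = Add(Add(-6, Mul(-4, l)), l) = Add(-6, Mul(-3, l)))
Pow(Add(8, Function('m')(4)), 2) = Pow(Add(8, Add(-6, Mul(-3, 4))), 2) = Pow(Add(8, Add(-6, -12)), 2) = Pow(Add(8, -18), 2) = Pow(-10, 2) = 100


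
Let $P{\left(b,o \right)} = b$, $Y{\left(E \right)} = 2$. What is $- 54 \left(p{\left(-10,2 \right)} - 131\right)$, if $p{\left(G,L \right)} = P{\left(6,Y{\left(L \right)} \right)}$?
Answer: $6750$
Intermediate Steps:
$p{\left(G,L \right)} = 6$
$- 54 \left(p{\left(-10,2 \right)} - 131\right) = - 54 \left(6 - 131\right) = \left(-54\right) \left(-125\right) = 6750$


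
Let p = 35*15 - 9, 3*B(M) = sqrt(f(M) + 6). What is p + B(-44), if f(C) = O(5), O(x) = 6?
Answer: 516 + 2*sqrt(3)/3 ≈ 517.15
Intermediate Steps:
f(C) = 6
B(M) = 2*sqrt(3)/3 (B(M) = sqrt(6 + 6)/3 = sqrt(12)/3 = (2*sqrt(3))/3 = 2*sqrt(3)/3)
p = 516 (p = 525 - 9 = 516)
p + B(-44) = 516 + 2*sqrt(3)/3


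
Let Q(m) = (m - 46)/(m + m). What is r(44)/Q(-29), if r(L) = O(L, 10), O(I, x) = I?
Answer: 2552/75 ≈ 34.027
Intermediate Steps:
Q(m) = (-46 + m)/(2*m) (Q(m) = (-46 + m)/((2*m)) = (-46 + m)*(1/(2*m)) = (-46 + m)/(2*m))
r(L) = L
r(44)/Q(-29) = 44/(((½)*(-46 - 29)/(-29))) = 44/(((½)*(-1/29)*(-75))) = 44/(75/58) = 44*(58/75) = 2552/75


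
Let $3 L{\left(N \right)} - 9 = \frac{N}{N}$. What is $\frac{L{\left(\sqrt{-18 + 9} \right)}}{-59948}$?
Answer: $- \frac{5}{89922} \approx -5.5604 \cdot 10^{-5}$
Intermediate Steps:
$L{\left(N \right)} = \frac{10}{3}$ ($L{\left(N \right)} = 3 + \frac{N \frac{1}{N}}{3} = 3 + \frac{1}{3} \cdot 1 = 3 + \frac{1}{3} = \frac{10}{3}$)
$\frac{L{\left(\sqrt{-18 + 9} \right)}}{-59948} = \frac{10}{3 \left(-59948\right)} = \frac{10}{3} \left(- \frac{1}{59948}\right) = - \frac{5}{89922}$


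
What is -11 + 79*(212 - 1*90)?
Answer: 9627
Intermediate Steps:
-11 + 79*(212 - 1*90) = -11 + 79*(212 - 90) = -11 + 79*122 = -11 + 9638 = 9627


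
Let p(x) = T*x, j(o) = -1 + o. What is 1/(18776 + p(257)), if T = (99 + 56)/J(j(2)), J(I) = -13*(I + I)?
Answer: 26/448341 ≈ 5.7992e-5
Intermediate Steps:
J(I) = -26*I
T = -155/26 (T = (99 + 56)/((-26*(-1 + 2))) = 155/((-26*1)) = 155/(-26) = 155*(-1/26) = -155/26 ≈ -5.9615)
p(x) = -155*x/26
1/(18776 + p(257)) = 1/(18776 - 155/26*257) = 1/(18776 - 39835/26) = 1/(448341/26) = 26/448341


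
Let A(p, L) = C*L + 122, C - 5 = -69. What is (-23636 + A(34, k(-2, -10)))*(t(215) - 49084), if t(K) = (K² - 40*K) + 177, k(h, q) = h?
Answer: 263840852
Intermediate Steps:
C = -64 (C = 5 - 69 = -64)
t(K) = 177 + K² - 40*K
A(p, L) = 122 - 64*L (A(p, L) = -64*L + 122 = 122 - 64*L)
(-23636 + A(34, k(-2, -10)))*(t(215) - 49084) = (-23636 + (122 - 64*(-2)))*((177 + 215² - 40*215) - 49084) = (-23636 + (122 + 128))*((177 + 46225 - 8600) - 49084) = (-23636 + 250)*(37802 - 49084) = -23386*(-11282) = 263840852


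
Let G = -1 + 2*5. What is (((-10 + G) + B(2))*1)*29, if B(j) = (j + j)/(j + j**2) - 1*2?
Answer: -203/3 ≈ -67.667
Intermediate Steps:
G = 9 (G = -1 + 10 = 9)
B(j) = -2 + 2*j/(j + j**2) (B(j) = (2*j)/(j + j**2) - 2 = 2*j/(j + j**2) - 2 = -2 + 2*j/(j + j**2))
(((-10 + G) + B(2))*1)*29 = (((-10 + 9) - 2*2/(1 + 2))*1)*29 = ((-1 - 2*2/3)*1)*29 = ((-1 - 2*2*1/3)*1)*29 = ((-1 - 4/3)*1)*29 = -7/3*1*29 = -7/3*29 = -203/3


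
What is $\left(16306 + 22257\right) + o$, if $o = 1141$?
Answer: $39704$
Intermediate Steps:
$\left(16306 + 22257\right) + o = \left(16306 + 22257\right) + 1141 = 38563 + 1141 = 39704$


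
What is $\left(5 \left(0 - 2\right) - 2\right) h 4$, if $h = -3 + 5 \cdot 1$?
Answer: $-96$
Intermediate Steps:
$h = 2$ ($h = -3 + 5 = 2$)
$\left(5 \left(0 - 2\right) - 2\right) h 4 = \left(5 \left(0 - 2\right) - 2\right) 2 \cdot 4 = \left(5 \left(-2\right) - 2\right) 2 \cdot 4 = \left(-10 - 2\right) 2 \cdot 4 = \left(-12\right) 2 \cdot 4 = \left(-24\right) 4 = -96$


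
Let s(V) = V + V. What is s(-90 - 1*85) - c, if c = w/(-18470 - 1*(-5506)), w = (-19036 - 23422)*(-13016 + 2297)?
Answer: 225284951/6482 ≈ 34756.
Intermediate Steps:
w = 455107302 (w = -42458*(-10719) = 455107302)
s(V) = 2*V
c = -227553651/6482 (c = 455107302/(-18470 - 1*(-5506)) = 455107302/(-18470 + 5506) = 455107302/(-12964) = 455107302*(-1/12964) = -227553651/6482 ≈ -35106.)
s(-90 - 1*85) - c = 2*(-90 - 1*85) - 1*(-227553651/6482) = 2*(-90 - 85) + 227553651/6482 = 2*(-175) + 227553651/6482 = -350 + 227553651/6482 = 225284951/6482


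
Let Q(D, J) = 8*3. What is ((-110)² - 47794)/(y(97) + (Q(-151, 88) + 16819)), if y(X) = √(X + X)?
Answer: -601194042/283686455 + 35694*√194/283686455 ≈ -2.1175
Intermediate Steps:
Q(D, J) = 24
y(X) = √2*√X (y(X) = √(2*X) = √2*√X)
((-110)² - 47794)/(y(97) + (Q(-151, 88) + 16819)) = ((-110)² - 47794)/(√2*√97 + (24 + 16819)) = (12100 - 47794)/(√194 + 16843) = -35694/(16843 + √194)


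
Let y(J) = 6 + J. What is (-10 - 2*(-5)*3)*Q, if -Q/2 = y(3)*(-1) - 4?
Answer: 520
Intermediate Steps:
Q = 26 (Q = -2*((6 + 3)*(-1) - 4) = -2*(9*(-1) - 4) = -2*(-9 - 4) = -2*(-13) = 26)
(-10 - 2*(-5)*3)*Q = (-10 - 2*(-5)*3)*26 = (-10 + 10*3)*26 = (-10 + 30)*26 = 20*26 = 520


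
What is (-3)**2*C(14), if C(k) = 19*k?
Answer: 2394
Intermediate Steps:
(-3)**2*C(14) = (-3)**2*(19*14) = 9*266 = 2394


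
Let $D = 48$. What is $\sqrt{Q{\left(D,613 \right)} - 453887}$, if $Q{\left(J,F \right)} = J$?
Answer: $i \sqrt{453839} \approx 673.68 i$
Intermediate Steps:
$\sqrt{Q{\left(D,613 \right)} - 453887} = \sqrt{48 - 453887} = \sqrt{-453839} = i \sqrt{453839}$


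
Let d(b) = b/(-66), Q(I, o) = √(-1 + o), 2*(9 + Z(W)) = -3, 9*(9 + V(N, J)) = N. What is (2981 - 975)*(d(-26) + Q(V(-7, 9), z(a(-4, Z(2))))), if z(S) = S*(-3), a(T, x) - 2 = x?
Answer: 26078/33 + 7021*√2 ≈ 10719.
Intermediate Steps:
V(N, J) = -9 + N/9
Z(W) = -21/2 (Z(W) = -9 + (½)*(-3) = -9 - 3/2 = -21/2)
a(T, x) = 2 + x
z(S) = -3*S
d(b) = -b/66 (d(b) = b*(-1/66) = -b/66)
(2981 - 975)*(d(-26) + Q(V(-7, 9), z(a(-4, Z(2))))) = (2981 - 975)*(-1/66*(-26) + √(-1 - 3*(2 - 21/2))) = 2006*(13/33 + √(-1 - 3*(-17/2))) = 2006*(13/33 + √(-1 + 51/2)) = 2006*(13/33 + √(49/2)) = 2006*(13/33 + 7*√2/2) = 26078/33 + 7021*√2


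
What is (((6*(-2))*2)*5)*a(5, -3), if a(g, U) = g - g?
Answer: 0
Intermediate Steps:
a(g, U) = 0
(((6*(-2))*2)*5)*a(5, -3) = (((6*(-2))*2)*5)*0 = (-12*2*5)*0 = -24*5*0 = -120*0 = 0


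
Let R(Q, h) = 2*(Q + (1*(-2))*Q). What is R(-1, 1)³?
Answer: 8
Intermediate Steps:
R(Q, h) = -2*Q (R(Q, h) = 2*(Q - 2*Q) = 2*(-Q) = -2*Q)
R(-1, 1)³ = (-2*(-1))³ = 2³ = 8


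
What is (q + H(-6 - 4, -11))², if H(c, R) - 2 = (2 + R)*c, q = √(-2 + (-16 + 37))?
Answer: (92 + √19)² ≈ 9285.0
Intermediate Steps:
q = √19 (q = √(-2 + 21) = √19 ≈ 4.3589)
H(c, R) = 2 + c*(2 + R) (H(c, R) = 2 + (2 + R)*c = 2 + c*(2 + R))
(q + H(-6 - 4, -11))² = (√19 + (2 + 2*(-6 - 4) - 11*(-6 - 4)))² = (√19 + (2 + 2*(-10) - 11*(-10)))² = (√19 + (2 - 20 + 110))² = (√19 + 92)² = (92 + √19)²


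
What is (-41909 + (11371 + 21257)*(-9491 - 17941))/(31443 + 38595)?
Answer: -895093205/70038 ≈ -12780.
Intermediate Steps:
(-41909 + (11371 + 21257)*(-9491 - 17941))/(31443 + 38595) = (-41909 + 32628*(-27432))/70038 = (-41909 - 895051296)*(1/70038) = -895093205*1/70038 = -895093205/70038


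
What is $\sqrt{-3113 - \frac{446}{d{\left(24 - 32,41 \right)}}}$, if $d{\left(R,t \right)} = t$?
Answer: $\frac{3 i \sqrt{583471}}{41} \approx 55.892 i$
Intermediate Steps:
$\sqrt{-3113 - \frac{446}{d{\left(24 - 32,41 \right)}}} = \sqrt{-3113 - \frac{446}{41}} = \sqrt{- \frac{128079}{41}} = \frac{3 i \sqrt{583471}}{41}$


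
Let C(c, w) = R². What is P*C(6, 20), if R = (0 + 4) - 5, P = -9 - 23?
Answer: -32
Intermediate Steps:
P = -32
R = -1 (R = 4 - 5 = -1)
C(c, w) = 1 (C(c, w) = (-1)² = 1)
P*C(6, 20) = -32*1 = -32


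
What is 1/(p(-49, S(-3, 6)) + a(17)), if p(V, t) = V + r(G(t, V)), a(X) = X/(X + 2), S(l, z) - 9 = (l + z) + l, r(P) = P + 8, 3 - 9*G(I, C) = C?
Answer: -171/5870 ≈ -0.029131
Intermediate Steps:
G(I, C) = ⅓ - C/9
r(P) = 8 + P
S(l, z) = 9 + z + 2*l (S(l, z) = 9 + ((l + z) + l) = 9 + (z + 2*l) = 9 + z + 2*l)
a(X) = X/(2 + X)
p(V, t) = 25/3 + 8*V/9 (p(V, t) = V + (8 + (⅓ - V/9)) = V + (25/3 - V/9) = 25/3 + 8*V/9)
1/(p(-49, S(-3, 6)) + a(17)) = 1/((25/3 + (8/9)*(-49)) + 17/(2 + 17)) = 1/((25/3 - 392/9) + 17/19) = 1/(-317/9 + 17*(1/19)) = 1/(-317/9 + 17/19) = 1/(-5870/171) = -171/5870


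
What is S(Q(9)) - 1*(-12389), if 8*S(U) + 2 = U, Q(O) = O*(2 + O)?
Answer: 99209/8 ≈ 12401.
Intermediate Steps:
S(U) = -¼ + U/8
S(Q(9)) - 1*(-12389) = (-¼ + (9*(2 + 9))/8) - 1*(-12389) = (-¼ + (9*11)/8) + 12389 = (-¼ + (⅛)*99) + 12389 = (-¼ + 99/8) + 12389 = 97/8 + 12389 = 99209/8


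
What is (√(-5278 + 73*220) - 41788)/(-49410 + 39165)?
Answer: 41788/10245 - √1198/3415 ≈ 4.0687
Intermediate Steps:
(√(-5278 + 73*220) - 41788)/(-49410 + 39165) = (√(-5278 + 16060) - 41788)/(-10245) = (√10782 - 41788)*(-1/10245) = (3*√1198 - 41788)*(-1/10245) = (-41788 + 3*√1198)*(-1/10245) = 41788/10245 - √1198/3415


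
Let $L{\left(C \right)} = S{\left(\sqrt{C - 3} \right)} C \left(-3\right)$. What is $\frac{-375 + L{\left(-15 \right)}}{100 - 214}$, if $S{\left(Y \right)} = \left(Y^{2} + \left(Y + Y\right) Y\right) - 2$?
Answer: $\frac{965}{38} \approx 25.395$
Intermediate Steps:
$S{\left(Y \right)} = -2 + 3 Y^{2}$ ($S{\left(Y \right)} = \left(Y^{2} + 2 Y Y\right) - 2 = \left(Y^{2} + 2 Y^{2}\right) - 2 = 3 Y^{2} - 2 = -2 + 3 Y^{2}$)
$L{\left(C \right)} = - 3 C \left(-11 + 3 C\right)$ ($L{\left(C \right)} = \left(-2 + 3 \left(\sqrt{C - 3}\right)^{2}\right) C \left(-3\right) = \left(-2 + 3 \left(\sqrt{-3 + C}\right)^{2}\right) C \left(-3\right) = \left(-2 + 3 \left(-3 + C\right)\right) C \left(-3\right) = \left(-2 + \left(-9 + 3 C\right)\right) C \left(-3\right) = \left(-11 + 3 C\right) C \left(-3\right) = C \left(-11 + 3 C\right) \left(-3\right) = - 3 C \left(-11 + 3 C\right)$)
$\frac{-375 + L{\left(-15 \right)}}{100 - 214} = \frac{-375 + 3 \left(-15\right) \left(11 - -45\right)}{100 - 214} = \frac{-375 + 3 \left(-15\right) \left(11 + 45\right)}{-114} = \left(-375 + 3 \left(-15\right) 56\right) \left(- \frac{1}{114}\right) = \left(-375 - 2520\right) \left(- \frac{1}{114}\right) = \left(-2895\right) \left(- \frac{1}{114}\right) = \frac{965}{38}$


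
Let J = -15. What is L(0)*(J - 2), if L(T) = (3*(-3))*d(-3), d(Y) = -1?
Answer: -153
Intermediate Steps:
L(T) = 9 (L(T) = (3*(-3))*(-1) = -9*(-1) = 9)
L(0)*(J - 2) = 9*(-15 - 2) = 9*(-17) = -153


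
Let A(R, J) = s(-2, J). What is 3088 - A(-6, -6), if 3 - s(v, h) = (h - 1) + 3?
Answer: 3081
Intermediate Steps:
s(v, h) = 1 - h (s(v, h) = 3 - ((h - 1) + 3) = 3 - ((-1 + h) + 3) = 3 - (2 + h) = 3 + (-2 - h) = 1 - h)
A(R, J) = 1 - J
3088 - A(-6, -6) = 3088 - (1 - 1*(-6)) = 3088 - (1 + 6) = 3088 - 1*7 = 3088 - 7 = 3081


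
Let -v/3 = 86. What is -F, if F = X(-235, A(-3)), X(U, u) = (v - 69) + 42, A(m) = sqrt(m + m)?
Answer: 285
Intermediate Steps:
v = -258 (v = -3*86 = -258)
A(m) = sqrt(2)*sqrt(m) (A(m) = sqrt(2*m) = sqrt(2)*sqrt(m))
X(U, u) = -285 (X(U, u) = (-258 - 69) + 42 = -327 + 42 = -285)
F = -285
-F = -1*(-285) = 285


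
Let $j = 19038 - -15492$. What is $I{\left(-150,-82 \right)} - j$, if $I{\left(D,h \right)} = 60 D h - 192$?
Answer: $703278$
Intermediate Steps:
$j = 34530$ ($j = 19038 + 15492 = 34530$)
$I{\left(D,h \right)} = -192 + 60 D h$ ($I{\left(D,h \right)} = 60 D h - 192 = -192 + 60 D h$)
$I{\left(-150,-82 \right)} - j = \left(-192 + 60 \left(-150\right) \left(-82\right)\right) - 34530 = \left(-192 + 738000\right) - 34530 = 737808 - 34530 = 703278$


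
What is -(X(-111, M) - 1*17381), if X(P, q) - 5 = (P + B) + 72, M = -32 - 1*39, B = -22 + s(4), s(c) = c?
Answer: 17433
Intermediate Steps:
B = -18 (B = -22 + 4 = -18)
M = -71 (M = -32 - 39 = -71)
X(P, q) = 59 + P (X(P, q) = 5 + ((P - 18) + 72) = 5 + ((-18 + P) + 72) = 5 + (54 + P) = 59 + P)
-(X(-111, M) - 1*17381) = -((59 - 111) - 1*17381) = -(-52 - 17381) = -1*(-17433) = 17433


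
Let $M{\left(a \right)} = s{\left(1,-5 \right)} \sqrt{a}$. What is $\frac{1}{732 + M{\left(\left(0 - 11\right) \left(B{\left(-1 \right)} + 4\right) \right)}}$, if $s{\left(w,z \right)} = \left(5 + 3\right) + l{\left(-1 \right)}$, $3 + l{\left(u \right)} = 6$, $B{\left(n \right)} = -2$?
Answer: $\frac{366}{269243} - \frac{11 i \sqrt{22}}{538486} \approx 0.0013594 - 9.5814 \cdot 10^{-5} i$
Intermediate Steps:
$l{\left(u \right)} = 3$ ($l{\left(u \right)} = -3 + 6 = 3$)
$s{\left(w,z \right)} = 11$ ($s{\left(w,z \right)} = \left(5 + 3\right) + 3 = 8 + 3 = 11$)
$M{\left(a \right)} = 11 \sqrt{a}$
$\frac{1}{732 + M{\left(\left(0 - 11\right) \left(B{\left(-1 \right)} + 4\right) \right)}} = \frac{1}{732 + 11 \sqrt{\left(0 - 11\right) \left(-2 + 4\right)}} = \frac{1}{732 + 11 \sqrt{\left(0 - 11\right) 2}} = \frac{1}{732 + 11 \sqrt{\left(-11\right) 2}} = \frac{1}{732 + 11 \sqrt{-22}} = \frac{1}{732 + 11 i \sqrt{22}}$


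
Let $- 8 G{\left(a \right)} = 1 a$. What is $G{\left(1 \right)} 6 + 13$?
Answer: $\frac{49}{4} \approx 12.25$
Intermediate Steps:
$G{\left(a \right)} = - \frac{a}{8}$ ($G{\left(a \right)} = - \frac{1 a}{8} = - \frac{a}{8}$)
$G{\left(1 \right)} 6 + 13 = \left(- \frac{1}{8}\right) 1 \cdot 6 + 13 = \left(- \frac{1}{8}\right) 6 + 13 = - \frac{3}{4} + 13 = \frac{49}{4}$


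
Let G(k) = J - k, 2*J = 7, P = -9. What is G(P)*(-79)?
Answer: -1975/2 ≈ -987.50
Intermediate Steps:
J = 7/2 (J = (½)*7 = 7/2 ≈ 3.5000)
G(k) = 7/2 - k
G(P)*(-79) = (7/2 - 1*(-9))*(-79) = (7/2 + 9)*(-79) = (25/2)*(-79) = -1975/2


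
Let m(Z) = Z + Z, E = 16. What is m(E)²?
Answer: 1024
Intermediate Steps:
m(Z) = 2*Z
m(E)² = (2*16)² = 32² = 1024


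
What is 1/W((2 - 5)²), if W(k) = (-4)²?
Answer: 1/16 ≈ 0.062500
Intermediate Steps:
W(k) = 16
1/W((2 - 5)²) = 1/16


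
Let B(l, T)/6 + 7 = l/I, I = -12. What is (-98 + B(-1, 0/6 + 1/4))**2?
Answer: 77841/4 ≈ 19460.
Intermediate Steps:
B(l, T) = -42 - l/2 (B(l, T) = -42 + 6*(l/(-12)) = -42 + 6*(l*(-1/12)) = -42 + 6*(-l/12) = -42 - l/2)
(-98 + B(-1, 0/6 + 1/4))**2 = (-98 + (-42 - 1/2*(-1)))**2 = (-98 + (-42 + 1/2))**2 = (-98 - 83/2)**2 = (-279/2)**2 = 77841/4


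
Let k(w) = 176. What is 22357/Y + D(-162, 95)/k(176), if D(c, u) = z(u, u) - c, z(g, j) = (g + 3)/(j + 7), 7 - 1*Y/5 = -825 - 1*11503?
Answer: 713257357/553594800 ≈ 1.2884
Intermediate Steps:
Y = 61675 (Y = 35 - 5*(-825 - 1*11503) = 35 - 5*(-825 - 11503) = 35 - 5*(-12328) = 35 + 61640 = 61675)
z(g, j) = (3 + g)/(7 + j)
D(c, u) = -c + (3 + u)/(7 + u) (D(c, u) = (3 + u)/(7 + u) - c = -c + (3 + u)/(7 + u))
22357/Y + D(-162, 95)/k(176) = 22357/61675 + ((3 + 95 - 1*(-162)*(7 + 95))/(7 + 95))/176 = 22357*(1/61675) + ((3 + 95 - 1*(-162)*102)/102)*(1/176) = 22357/61675 + ((3 + 95 + 16524)/102)*(1/176) = 22357/61675 + ((1/102)*16622)*(1/176) = 22357/61675 + (8311/51)*(1/176) = 22357/61675 + 8311/8976 = 713257357/553594800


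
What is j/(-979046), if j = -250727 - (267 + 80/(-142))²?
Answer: 810883848/2467685443 ≈ 0.32860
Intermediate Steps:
j = -1621767696/5041 (j = -250727 - (267 + 80*(-1/142))² = -250727 - (267 - 40/71)² = -250727 - (18917/71)² = -250727 - 1*357852889/5041 = -250727 - 357852889/5041 = -1621767696/5041 ≈ -3.2172e+5)
j/(-979046) = -1621767696/5041/(-979046) = -1621767696/5041*(-1/979046) = 810883848/2467685443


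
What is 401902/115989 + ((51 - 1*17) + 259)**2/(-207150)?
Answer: 354089177/116073050 ≈ 3.0506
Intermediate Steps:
401902/115989 + ((51 - 1*17) + 259)**2/(-207150) = 401902*(1/115989) + ((51 - 17) + 259)**2*(-1/207150) = 17474/5043 + (34 + 259)**2*(-1/207150) = 17474/5043 + 293**2*(-1/207150) = 17474/5043 + 85849*(-1/207150) = 17474/5043 - 85849/207150 = 354089177/116073050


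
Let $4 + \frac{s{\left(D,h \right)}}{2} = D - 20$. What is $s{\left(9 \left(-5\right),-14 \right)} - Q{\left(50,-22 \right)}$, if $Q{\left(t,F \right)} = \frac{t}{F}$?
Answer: $- \frac{1493}{11} \approx -135.73$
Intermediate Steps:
$s{\left(D,h \right)} = -48 + 2 D$ ($s{\left(D,h \right)} = -8 + 2 \left(D - 20\right) = -8 + 2 \left(-20 + D\right) = -8 + \left(-40 + 2 D\right) = -48 + 2 D$)
$s{\left(9 \left(-5\right),-14 \right)} - Q{\left(50,-22 \right)} = \left(-48 + 2 \cdot 9 \left(-5\right)\right) - \frac{50}{-22} = \left(-48 + 2 \left(-45\right)\right) - 50 \left(- \frac{1}{22}\right) = \left(-48 - 90\right) - - \frac{25}{11} = -138 + \frac{25}{11} = - \frac{1493}{11}$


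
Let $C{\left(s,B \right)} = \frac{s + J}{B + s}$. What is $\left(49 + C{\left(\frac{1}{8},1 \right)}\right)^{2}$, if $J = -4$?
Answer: $\frac{168100}{81} \approx 2075.3$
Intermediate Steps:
$C{\left(s,B \right)} = \frac{-4 + s}{B + s}$ ($C{\left(s,B \right)} = \frac{s - 4}{B + s} = \frac{-4 + s}{B + s}$)
$\left(49 + C{\left(\frac{1}{8},1 \right)}\right)^{2} = \left(49 + \frac{-4 + \frac{1}{8}}{1 + \frac{1}{8}}\right)^{2} = \left(49 + \frac{1}{\frac{9}{8}} \left(- \frac{31}{8}\right)\right)^{2} = \left(49 + \frac{8}{9} \left(- \frac{31}{8}\right)\right)^{2} = \left(49 - \frac{31}{9}\right)^{2} = \left(\frac{410}{9}\right)^{2} = \frac{168100}{81}$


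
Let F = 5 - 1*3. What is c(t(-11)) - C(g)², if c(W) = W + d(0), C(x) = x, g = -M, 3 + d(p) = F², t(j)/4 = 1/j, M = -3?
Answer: -92/11 ≈ -8.3636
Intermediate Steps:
F = 2 (F = 5 - 3 = 2)
t(j) = 4/j
d(p) = 1 (d(p) = -3 + 2² = -3 + 4 = 1)
g = 3 (g = -1*(-3) = 3)
c(W) = 1 + W (c(W) = W + 1 = 1 + W)
c(t(-11)) - C(g)² = (1 + 4/(-11)) - 1*3² = (1 + 4*(-1/11)) - 1*9 = (1 - 4/11) - 9 = 7/11 - 9 = -92/11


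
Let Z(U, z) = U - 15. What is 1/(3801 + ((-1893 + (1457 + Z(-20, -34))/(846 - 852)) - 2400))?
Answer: -1/729 ≈ -0.0013717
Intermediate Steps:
Z(U, z) = -15 + U
1/(3801 + ((-1893 + (1457 + Z(-20, -34))/(846 - 852)) - 2400)) = 1/(3801 + ((-1893 + (1457 + (-15 - 20))/(846 - 852)) - 2400)) = 1/(3801 + ((-1893 + (1457 - 35)/(-6)) - 2400)) = 1/(3801 + ((-1893 + 1422*(-1/6)) - 2400)) = 1/(3801 + ((-1893 - 237) - 2400)) = 1/(3801 + (-2130 - 2400)) = 1/(3801 - 4530) = 1/(-729) = -1/729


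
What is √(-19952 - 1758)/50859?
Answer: I*√21710/50859 ≈ 0.0028971*I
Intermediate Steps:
√(-19952 - 1758)/50859 = √(-21710)*(1/50859) = (I*√21710)*(1/50859) = I*√21710/50859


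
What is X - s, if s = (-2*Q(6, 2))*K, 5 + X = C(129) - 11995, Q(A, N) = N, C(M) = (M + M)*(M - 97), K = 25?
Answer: -3644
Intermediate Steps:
C(M) = 2*M*(-97 + M) (C(M) = (2*M)*(-97 + M) = 2*M*(-97 + M))
X = -3744 (X = -5 + (2*129*(-97 + 129) - 11995) = -5 + (2*129*32 - 11995) = -5 + (8256 - 11995) = -5 - 3739 = -3744)
s = -100 (s = -2*2*25 = -4*25 = -100)
X - s = -3744 - 1*(-100) = -3744 + 100 = -3644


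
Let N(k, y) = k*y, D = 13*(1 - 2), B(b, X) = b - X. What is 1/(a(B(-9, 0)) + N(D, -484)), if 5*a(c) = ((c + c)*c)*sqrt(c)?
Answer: 39325/247491949 - 1215*I/494983898 ≈ 0.00015889 - 2.4546e-6*I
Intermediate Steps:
D = -13 (D = 13*(-1) = -13)
a(c) = 2*c**(5/2)/5 (a(c) = (((c + c)*c)*sqrt(c))/5 = (((2*c)*c)*sqrt(c))/5 = ((2*c**2)*sqrt(c))/5 = (2*c**(5/2))/5 = 2*c**(5/2)/5)
1/(a(B(-9, 0)) + N(D, -484)) = 1/(2*(-9 - 1*0)**(5/2)/5 - 13*(-484)) = 1/(2*(-9 + 0)**(5/2)/5 + 6292) = 1/(2*(-9)**(5/2)/5 + 6292) = 1/(2*(243*I)/5 + 6292) = 1/(486*I/5 + 6292) = 1/(6292 + 486*I/5) = 25*(6292 - 486*I/5)/989967796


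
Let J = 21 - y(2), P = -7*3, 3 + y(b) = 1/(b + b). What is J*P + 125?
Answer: -1495/4 ≈ -373.75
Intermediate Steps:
y(b) = -3 + 1/(2*b) (y(b) = -3 + 1/(b + b) = -3 + 1/(2*b))
P = -21
J = 95/4 (J = 21 - (-3 + (½)/2) = 21 - (-3 + (½)*(½)) = 21 - (-3 + ¼) = 21 - 1*(-11/4) = 21 + 11/4 = 95/4 ≈ 23.750)
J*P + 125 = (95/4)*(-21) + 125 = -1995/4 + 125 = -1495/4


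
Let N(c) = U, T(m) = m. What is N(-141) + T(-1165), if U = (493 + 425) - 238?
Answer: -485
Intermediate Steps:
U = 680 (U = 918 - 238 = 680)
N(c) = 680
N(-141) + T(-1165) = 680 - 1165 = -485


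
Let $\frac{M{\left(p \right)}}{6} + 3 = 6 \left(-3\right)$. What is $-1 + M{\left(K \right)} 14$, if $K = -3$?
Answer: $-1765$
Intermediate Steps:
$M{\left(p \right)} = -126$ ($M{\left(p \right)} = -18 + 6 \cdot 6 \left(-3\right) = -18 + 6 \left(-18\right) = -18 - 108 = -126$)
$-1 + M{\left(K \right)} 14 = -1 - 1764 = -1765$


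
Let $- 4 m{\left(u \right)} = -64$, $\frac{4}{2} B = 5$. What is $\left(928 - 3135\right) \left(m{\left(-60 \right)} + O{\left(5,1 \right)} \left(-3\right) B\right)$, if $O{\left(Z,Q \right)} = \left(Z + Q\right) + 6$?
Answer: $163318$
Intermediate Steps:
$B = \frac{5}{2}$ ($B = \frac{1}{2} \cdot 5 = \frac{5}{2} \approx 2.5$)
$O{\left(Z,Q \right)} = 6 + Q + Z$ ($O{\left(Z,Q \right)} = \left(Q + Z\right) + 6 = 6 + Q + Z$)
$m{\left(u \right)} = 16$ ($m{\left(u \right)} = \left(- \frac{1}{4}\right) \left(-64\right) = 16$)
$\left(928 - 3135\right) \left(m{\left(-60 \right)} + O{\left(5,1 \right)} \left(-3\right) B\right) = \left(928 - 3135\right) \left(16 + \left(6 + 1 + 5\right) \left(-3\right) \frac{5}{2}\right) = - 2207 \left(16 + 12 \left(-3\right) \frac{5}{2}\right) = - 2207 \left(16 - 90\right) = \left(-2207\right) \left(-74\right) = 163318$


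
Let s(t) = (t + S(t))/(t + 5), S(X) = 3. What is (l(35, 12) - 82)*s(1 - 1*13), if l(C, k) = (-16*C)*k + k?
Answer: -8730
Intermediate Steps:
l(C, k) = k - 16*C*k (l(C, k) = -16*C*k + k = k - 16*C*k)
s(t) = (3 + t)/(5 + t) (s(t) = (t + 3)/(t + 5) = (3 + t)/(5 + t))
(l(35, 12) - 82)*s(1 - 1*13) = (12*(1 - 16*35) - 82)*((3 + (1 - 1*13))/(5 + (1 - 1*13))) = (12*(1 - 560) - 82)*((3 + (1 - 13))/(5 + (1 - 13))) = (12*(-559) - 82)*((3 - 12)/(5 - 12)) = (-6708 - 82)*(-9/(-7)) = -(-970)*(-9) = -6790*9/7 = -8730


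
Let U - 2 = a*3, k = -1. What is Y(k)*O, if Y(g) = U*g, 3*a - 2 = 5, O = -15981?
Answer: 143829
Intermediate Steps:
a = 7/3 (a = ⅔ + (⅓)*5 = ⅔ + 5/3 = 7/3 ≈ 2.3333)
U = 9 (U = 2 + (7/3)*3 = 2 + 7 = 9)
Y(g) = 9*g
Y(k)*O = (9*(-1))*(-15981) = -9*(-15981) = 143829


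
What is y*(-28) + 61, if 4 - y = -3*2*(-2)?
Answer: 285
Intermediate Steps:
y = -8 (y = 4 - (-3*2)*(-2) = 4 - (-6)*(-2) = 4 - 1*12 = 4 - 12 = -8)
y*(-28) + 61 = -8*(-28) + 61 = 224 + 61 = 285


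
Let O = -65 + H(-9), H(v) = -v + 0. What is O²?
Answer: 3136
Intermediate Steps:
H(v) = -v
O = -56 (O = -65 - 1*(-9) = -65 + 9 = -56)
O² = (-56)² = 3136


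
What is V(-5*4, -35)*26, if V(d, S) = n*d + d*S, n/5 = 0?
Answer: 18200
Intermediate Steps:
n = 0 (n = 5*0 = 0)
V(d, S) = S*d (V(d, S) = 0*d + d*S = 0 + S*d = S*d)
V(-5*4, -35)*26 = -(-175)*4*26 = -35*(-20)*26 = 700*26 = 18200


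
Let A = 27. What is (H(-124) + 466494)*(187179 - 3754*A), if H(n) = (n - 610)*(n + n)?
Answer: 55657149846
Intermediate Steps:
H(n) = 2*n*(-610 + n) (H(n) = (-610 + n)*(2*n) = 2*n*(-610 + n))
(H(-124) + 466494)*(187179 - 3754*A) = (2*(-124)*(-610 - 124) + 466494)*(187179 - 3754*27) = (2*(-124)*(-734) + 466494)*(187179 - 101358) = (182032 + 466494)*85821 = 648526*85821 = 55657149846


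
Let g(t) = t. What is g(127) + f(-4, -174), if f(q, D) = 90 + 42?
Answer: 259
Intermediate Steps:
f(q, D) = 132
g(127) + f(-4, -174) = 127 + 132 = 259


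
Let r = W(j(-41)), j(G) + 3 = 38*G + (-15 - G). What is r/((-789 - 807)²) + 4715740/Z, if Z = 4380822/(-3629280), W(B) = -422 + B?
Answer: -127470590003973637/32628362256 ≈ -3.9067e+6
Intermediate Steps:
j(G) = -18 + 37*G (j(G) = -3 + (38*G + (-15 - G)) = -3 + (-15 + 37*G) = -18 + 37*G)
Z = -730137/604880 (Z = 4380822*(-1/3629280) = -730137/604880 ≈ -1.2071)
r = -1957 (r = -422 + (-18 + 37*(-41)) = -422 + (-18 - 1517) = -422 - 1535 = -1957)
r/((-789 - 807)²) + 4715740/Z = -1957/(-789 - 807)² + 4715740/(-730137/604880) = -1957/((-1596)²) + 4715740*(-604880/730137) = -1957/2547216 - 2852456811200/730137 = -1957*1/2547216 - 2852456811200/730137 = -103/134064 - 2852456811200/730137 = -127470590003973637/32628362256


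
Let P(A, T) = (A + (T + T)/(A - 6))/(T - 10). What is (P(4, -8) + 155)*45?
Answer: 6945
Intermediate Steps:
P(A, T) = (A + 2*T/(-6 + A))/(-10 + T) (P(A, T) = (A + (2*T)/(-6 + A))/(-10 + T) = (A + 2*T/(-6 + A))/(-10 + T))
(P(4, -8) + 155)*45 = ((4² - 6*4 + 2*(-8))/(60 - 10*4 - 6*(-8) + 4*(-8)) + 155)*45 = ((16 - 24 - 16)/(60 - 40 + 48 - 32) + 155)*45 = (-24/36 + 155)*45 = ((1/36)*(-24) + 155)*45 = (-⅔ + 155)*45 = (463/3)*45 = 6945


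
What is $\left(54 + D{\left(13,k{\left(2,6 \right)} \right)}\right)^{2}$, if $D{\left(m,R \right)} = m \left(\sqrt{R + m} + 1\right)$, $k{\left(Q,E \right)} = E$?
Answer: $7700 + 1742 \sqrt{19} \approx 15293.0$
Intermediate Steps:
$D{\left(m,R \right)} = m \left(1 + \sqrt{R + m}\right)$
$\left(54 + D{\left(13,k{\left(2,6 \right)} \right)}\right)^{2} = \left(54 + 13 \left(1 + \sqrt{6 + 13}\right)\right)^{2} = \left(54 + 13 \left(1 + \sqrt{19}\right)\right)^{2} = \left(54 + \left(13 + 13 \sqrt{19}\right)\right)^{2} = \left(67 + 13 \sqrt{19}\right)^{2}$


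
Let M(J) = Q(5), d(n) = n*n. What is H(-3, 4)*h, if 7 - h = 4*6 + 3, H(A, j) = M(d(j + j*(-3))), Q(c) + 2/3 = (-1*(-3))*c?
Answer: -860/3 ≈ -286.67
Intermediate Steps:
Q(c) = -⅔ + 3*c (Q(c) = -⅔ + (-1*(-3))*c = -⅔ + 3*c)
d(n) = n²
M(J) = 43/3 (M(J) = -⅔ + 3*5 = -⅔ + 15 = 43/3)
H(A, j) = 43/3
h = -20 (h = 7 - (4*6 + 3) = 7 - (24 + 3) = 7 - 1*27 = 7 - 27 = -20)
H(-3, 4)*h = (43/3)*(-20) = -860/3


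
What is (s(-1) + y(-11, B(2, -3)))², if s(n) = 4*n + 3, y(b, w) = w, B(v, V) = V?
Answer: 16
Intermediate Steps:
s(n) = 3 + 4*n
(s(-1) + y(-11, B(2, -3)))² = ((3 + 4*(-1)) - 3)² = ((3 - 4) - 3)² = (-1 - 3)² = (-4)² = 16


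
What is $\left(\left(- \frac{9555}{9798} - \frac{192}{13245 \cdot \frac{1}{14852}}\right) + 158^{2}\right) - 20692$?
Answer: $\frac{58481147857}{14419390} \approx 4055.7$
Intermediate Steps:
$\left(\left(- \frac{9555}{9798} - \frac{192}{13245 \cdot \frac{1}{14852}}\right) + 158^{2}\right) - 20692 = \left(\left(\left(-9555\right) \frac{1}{9798} - \frac{192}{13245 \cdot \frac{1}{14852}}\right) + 24964\right) - 20692 = \left(\left(- \frac{3185}{3266} - \frac{192}{\frac{13245}{14852}}\right) + 24964\right) - 20692 = \left(\left(- \frac{3185}{3266} - \frac{950528}{4415}\right) + 24964\right) - 20692 = \left(- \frac{3118486223}{14419390} + 24964\right) - 20692 = \frac{356847165737}{14419390} - 20692 = \frac{58481147857}{14419390}$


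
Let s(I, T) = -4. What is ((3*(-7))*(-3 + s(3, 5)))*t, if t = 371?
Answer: 54537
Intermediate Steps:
((3*(-7))*(-3 + s(3, 5)))*t = ((3*(-7))*(-3 - 4))*371 = -21*(-7)*371 = 147*371 = 54537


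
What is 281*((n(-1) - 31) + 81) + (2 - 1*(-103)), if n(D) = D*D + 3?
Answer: 15279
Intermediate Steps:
n(D) = 3 + D² (n(D) = D² + 3 = 3 + D²)
281*((n(-1) - 31) + 81) + (2 - 1*(-103)) = 281*(((3 + (-1)²) - 31) + 81) + (2 - 1*(-103)) = 281*(((3 + 1) - 31) + 81) + (2 + 103) = 281*((4 - 31) + 81) + 105 = 281*(-27 + 81) + 105 = 281*54 + 105 = 15174 + 105 = 15279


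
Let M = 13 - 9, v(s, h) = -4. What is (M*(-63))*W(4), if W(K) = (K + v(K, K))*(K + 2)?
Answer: 0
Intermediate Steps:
M = 4
W(K) = (-4 + K)*(2 + K) (W(K) = (K - 4)*(K + 2) = (-4 + K)*(2 + K))
(M*(-63))*W(4) = (4*(-63))*(-8 + 4**2 - 2*4) = -252*(-8 + 16 - 8) = -252*0 = 0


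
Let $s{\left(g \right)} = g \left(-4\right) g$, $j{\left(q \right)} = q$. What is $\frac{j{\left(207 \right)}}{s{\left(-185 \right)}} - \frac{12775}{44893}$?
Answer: $- \frac{1758190351}{6145851700} \approx -0.28608$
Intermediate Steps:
$s{\left(g \right)} = - 4 g^{2}$ ($s{\left(g \right)} = - 4 g g = - 4 g^{2}$)
$\frac{j{\left(207 \right)}}{s{\left(-185 \right)}} - \frac{12775}{44893} = \frac{207}{\left(-4\right) \left(-185\right)^{2}} - \frac{12775}{44893} = \frac{207}{\left(-4\right) 34225} - \frac{12775}{44893} = \frac{207}{-136900} - \frac{12775}{44893} = 207 \left(- \frac{1}{136900}\right) - \frac{12775}{44893} = - \frac{207}{136900} - \frac{12775}{44893} = - \frac{1758190351}{6145851700}$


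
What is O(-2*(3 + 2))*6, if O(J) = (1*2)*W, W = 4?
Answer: 48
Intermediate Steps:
O(J) = 8 (O(J) = (1*2)*4 = 2*4 = 8)
O(-2*(3 + 2))*6 = 8*6 = 48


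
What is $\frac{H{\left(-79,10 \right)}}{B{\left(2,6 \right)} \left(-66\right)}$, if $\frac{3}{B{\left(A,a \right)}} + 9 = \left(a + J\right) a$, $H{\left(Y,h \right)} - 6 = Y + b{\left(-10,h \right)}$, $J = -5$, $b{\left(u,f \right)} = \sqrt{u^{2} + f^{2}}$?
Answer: $- \frac{73}{66} + \frac{5 \sqrt{2}}{33} \approx -0.89179$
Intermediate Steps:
$b{\left(u,f \right)} = \sqrt{f^{2} + u^{2}}$
$H{\left(Y,h \right)} = 6 + Y + \sqrt{100 + h^{2}}$ ($H{\left(Y,h \right)} = 6 + \left(Y + \sqrt{h^{2} + \left(-10\right)^{2}}\right) = 6 + \left(Y + \sqrt{h^{2} + 100}\right) = 6 + \left(Y + \sqrt{100 + h^{2}}\right) = 6 + Y + \sqrt{100 + h^{2}}$)
$B{\left(A,a \right)} = \frac{3}{-9 + a \left(-5 + a\right)}$ ($B{\left(A,a \right)} = \frac{3}{-9 + \left(a - 5\right) a} = \frac{3}{-9 + \left(-5 + a\right) a} = \frac{3}{-9 + a \left(-5 + a\right)}$)
$\frac{H{\left(-79,10 \right)}}{B{\left(2,6 \right)} \left(-66\right)} = \frac{6 - 79 + \sqrt{100 + 10^{2}}}{\frac{3}{-9 + 6^{2} - 30} \left(-66\right)} = \frac{6 - 79 + \sqrt{100 + 100}}{\frac{3}{-9 + 36 - 30} \left(-66\right)} = \frac{6 - 79 + \sqrt{200}}{\frac{3}{-3} \left(-66\right)} = \frac{6 - 79 + 10 \sqrt{2}}{3 \left(- \frac{1}{3}\right) \left(-66\right)} = \frac{-73 + 10 \sqrt{2}}{\left(-1\right) \left(-66\right)} = \frac{-73 + 10 \sqrt{2}}{66} = \left(-73 + 10 \sqrt{2}\right) \frac{1}{66} = - \frac{73}{66} + \frac{5 \sqrt{2}}{33}$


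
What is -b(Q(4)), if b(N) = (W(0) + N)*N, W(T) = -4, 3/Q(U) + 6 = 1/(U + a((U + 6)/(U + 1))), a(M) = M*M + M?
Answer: -7980/3481 ≈ -2.2924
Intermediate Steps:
a(M) = M + M**2 (a(M) = M**2 + M = M + M**2)
Q(U) = 3/(-6 + 1/(U + (1 + (6 + U)/(1 + U))*(6 + U)/(1 + U))) (Q(U) = 3/(-6 + 1/(U + ((U + 6)/(U + 1))*(1 + (U + 6)/(U + 1)))) = 3/(-6 + 1/(U + ((6 + U)/(1 + U))*(1 + (6 + U)/(1 + U)))) = 3/(-6 + 1/(U + (1 + (6 + U)/(1 + U))*(6 + U)/(1 + U))))
b(N) = N*(-4 + N) (b(N) = (-4 + N)*N = N*(-4 + N))
-b(Q(4)) = -3*(-42 - 1*4**3 - 20*4 - 4*4**2)/(251 + 6*4**3 + 23*4**2 + 118*4)*(-4 + 3*(-42 - 1*4**3 - 20*4 - 4*4**2)/(251 + 6*4**3 + 23*4**2 + 118*4)) = -3*(-42 - 1*64 - 80 - 4*16)/(251 + 6*64 + 23*16 + 472)*(-4 + 3*(-42 - 1*64 - 80 - 4*16)/(251 + 6*64 + 23*16 + 472)) = -3*(-42 - 64 - 80 - 64)/(251 + 384 + 368 + 472)*(-4 + 3*(-42 - 64 - 80 - 64)/(251 + 384 + 368 + 472)) = -3*(-250)/1475*(-4 + 3*(-250)/1475) = -3*(1/1475)*(-250)*(-4 + 3*(1/1475)*(-250)) = -(-30)*(-4 - 30/59)/59 = -(-30)*(-266)/(59*59) = -1*7980/3481 = -7980/3481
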